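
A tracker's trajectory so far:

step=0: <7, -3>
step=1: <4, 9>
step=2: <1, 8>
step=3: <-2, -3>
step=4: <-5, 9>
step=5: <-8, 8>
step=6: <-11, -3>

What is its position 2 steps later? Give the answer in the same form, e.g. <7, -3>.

<-17, 8>

The first coordinate changes by -3 each step, so at step 8 it is 7 + 8·(-3) = -17.
The second coordinate repeats the cycle [-3, 9, 8] with period 3; step 8 mod 3 = 2, giving 8.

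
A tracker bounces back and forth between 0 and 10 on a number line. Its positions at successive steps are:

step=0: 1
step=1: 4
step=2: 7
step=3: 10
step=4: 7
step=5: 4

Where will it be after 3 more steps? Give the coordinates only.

The value reflects between 0 and 10, moving 3 per step.
  step 6: 4 → 1
  step 7: 1 → 2
  step 8: 2 → 5

5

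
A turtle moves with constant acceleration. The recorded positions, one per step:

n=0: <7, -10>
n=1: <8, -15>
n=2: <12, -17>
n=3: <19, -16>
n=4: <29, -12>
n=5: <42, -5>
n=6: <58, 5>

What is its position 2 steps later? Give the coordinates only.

<99, 34>

Successive displacements: <+1, -5>, <+4, -2>, <+7, +1>, <+10, +4>, <+13, +7>, <+16, +10> — each changes by <+3, +3>.
step 7: <58, 5> + <+19, +13> → <77, 18>
step 8: <77, 18> + <+22, +16> → <99, 34>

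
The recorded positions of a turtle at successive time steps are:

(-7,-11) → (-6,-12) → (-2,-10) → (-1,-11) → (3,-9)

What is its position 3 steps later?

(9,-9)

The moves between consecutive positions are (+1,-1), (+4,+2), (+1,-1), (+4,+2); they repeat the 2-cycle [(+1,-1), (+4,+2)].
step 5: apply (+1,-1) → (4,-10)
step 6: apply (+4,+2) → (8,-8)
step 7: apply (+1,-1) → (9,-9)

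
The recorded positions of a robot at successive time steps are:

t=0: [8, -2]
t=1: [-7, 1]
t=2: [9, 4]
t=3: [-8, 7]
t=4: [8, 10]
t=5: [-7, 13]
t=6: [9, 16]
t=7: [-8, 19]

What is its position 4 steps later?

[-8, 31]

First: cycles through 8, -7, 9, -8 every 4 steps. Step 11 lands at position 3 of the cycle → -8.
Second: linear, +3 per step → 31 at step 11.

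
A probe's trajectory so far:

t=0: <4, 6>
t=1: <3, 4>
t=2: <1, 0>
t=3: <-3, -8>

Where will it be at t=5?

Step-to-step displacements: <-1, -2>, <-2, -4>, <-4, -8>; each is 2× the previous.
step 4: <-3, -8> + <-8, -16> → <-11, -24>
step 5: <-11, -24> + <-16, -32> → <-27, -56>

<-27, -56>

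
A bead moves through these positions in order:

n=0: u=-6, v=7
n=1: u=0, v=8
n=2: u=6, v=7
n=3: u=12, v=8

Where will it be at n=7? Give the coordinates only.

U: linear, +6 per step → 36 at step 7.
V: cycles through 7, 8 every 2 steps. Step 7 lands at position 1 of the cycle → 8.

u=36, v=8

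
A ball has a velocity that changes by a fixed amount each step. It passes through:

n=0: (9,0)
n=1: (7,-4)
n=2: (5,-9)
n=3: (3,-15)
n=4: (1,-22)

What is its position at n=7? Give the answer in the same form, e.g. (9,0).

First differences are (-2,-4), (-2,-5), (-2,-6), (-2,-7); their common second difference is (+0,-1) (constant acceleration).
step 5: (1,-22) + (-2,-8) → (-1,-30)
step 6: (-1,-30) + (-2,-9) → (-3,-39)
step 7: (-3,-39) + (-2,-10) → (-5,-49)

(-5,-49)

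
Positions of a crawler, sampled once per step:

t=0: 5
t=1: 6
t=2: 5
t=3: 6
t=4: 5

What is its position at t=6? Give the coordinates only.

5

The jumps are +1, -1, +1, -1 — a geometric progression with ratio -1.
step 5: 5 + 1 → 6
step 6: 6 − 1 → 5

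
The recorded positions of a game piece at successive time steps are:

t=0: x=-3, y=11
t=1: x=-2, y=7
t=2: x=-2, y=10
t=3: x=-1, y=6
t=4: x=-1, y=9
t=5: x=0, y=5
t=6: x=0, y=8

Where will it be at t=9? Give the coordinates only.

x=2, y=3

Differencing gives (+1,-4), (+0,+3), (+1,-4), (+0,+3), (+1,-4), (+0,+3). This is the pattern (+1,-4), (+0,+3) repeated.
step 7: apply (+1,-4) → x=1, y=4
step 8: apply (+0,+3) → x=1, y=7
step 9: apply (+1,-4) → x=2, y=3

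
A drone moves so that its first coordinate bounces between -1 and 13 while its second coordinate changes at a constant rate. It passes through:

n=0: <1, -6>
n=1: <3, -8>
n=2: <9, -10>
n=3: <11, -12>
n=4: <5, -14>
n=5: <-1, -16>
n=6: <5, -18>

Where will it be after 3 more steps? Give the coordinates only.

The first coordinate reflects between -1 and 13, moving 6 per step.
  step 7: 5 → 11
  step 8: 11 → 9
  step 9: 9 → 3
The second coordinate changes by -2 each step: at step 9 it is -24.

<3, -24>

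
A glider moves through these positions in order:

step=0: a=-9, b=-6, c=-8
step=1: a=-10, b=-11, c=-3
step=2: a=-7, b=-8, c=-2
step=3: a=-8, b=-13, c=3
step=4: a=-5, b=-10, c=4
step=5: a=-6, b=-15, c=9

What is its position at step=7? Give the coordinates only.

Differencing gives (-1, -5, +5), (+3, +3, +1), (-1, -5, +5), (+3, +3, +1), (-1, -5, +5). This is the pattern (-1, -5, +5), (+3, +3, +1) repeated.
step 6: apply (+3, +3, +1) → a=-3, b=-12, c=10
step 7: apply (-1, -5, +5) → a=-4, b=-17, c=15

a=-4, b=-17, c=15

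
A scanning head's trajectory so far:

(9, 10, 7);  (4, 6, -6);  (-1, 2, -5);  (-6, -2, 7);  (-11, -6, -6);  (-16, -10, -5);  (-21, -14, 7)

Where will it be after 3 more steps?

The first coordinate changes by -5 each step, so at step 9 it is 9 + 9·(-5) = -36.
The second coordinate changes by -4 each step, so at step 9 it is 10 + 9·(-4) = -26.
The third coordinate repeats the cycle [7, -6, -5] with period 3; step 9 mod 3 = 0, giving 7.

(-36, -26, 7)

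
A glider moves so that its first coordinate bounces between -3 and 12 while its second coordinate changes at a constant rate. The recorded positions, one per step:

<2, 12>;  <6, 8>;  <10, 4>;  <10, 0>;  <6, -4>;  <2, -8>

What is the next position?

<-2, -12>

The first coordinate reflects between -3 and 12, moving 4 per step.
  step 6: 2 → -2
The second coordinate changes by -4 each step: at step 6 it is -12.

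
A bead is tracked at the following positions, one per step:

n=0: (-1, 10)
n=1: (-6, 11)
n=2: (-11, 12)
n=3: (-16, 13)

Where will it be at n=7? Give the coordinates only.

Constant displacement of (-5, +1) per step.
step 4: (-16, 13) + (-5, +1) → (-21, 14)
step 5: (-21, 14) + (-5, +1) → (-26, 15)
step 6: (-26, 15) + (-5, +1) → (-31, 16)
step 7: (-31, 16) + (-5, +1) → (-36, 17)

(-36, 17)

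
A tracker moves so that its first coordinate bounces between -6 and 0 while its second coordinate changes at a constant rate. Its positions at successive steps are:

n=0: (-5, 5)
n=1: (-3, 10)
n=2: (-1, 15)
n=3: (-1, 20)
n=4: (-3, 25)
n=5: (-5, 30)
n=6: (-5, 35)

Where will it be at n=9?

The first coordinate travels 2 per step and bounces off the walls at -6 and 0.
  step 7: -5 → -3
  step 8: -3 → -1
  step 9: -1 → -1
The second coordinate changes by +5 each step: at step 9 it is 50.

(-1, 50)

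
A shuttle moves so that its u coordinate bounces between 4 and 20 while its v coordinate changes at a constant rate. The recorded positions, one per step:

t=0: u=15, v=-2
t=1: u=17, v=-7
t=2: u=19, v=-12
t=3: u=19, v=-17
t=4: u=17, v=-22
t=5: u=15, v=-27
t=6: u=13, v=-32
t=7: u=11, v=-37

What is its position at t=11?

The u coordinate travels 2 per step and bounces off the walls at 4 and 20.
  step 8: 11 → 9
  step 9: 9 → 7
  step 10: 7 → 5
  step 11: 5 → 5
The v coordinate changes by -5 each step: at step 11 it is -57.

u=5, v=-57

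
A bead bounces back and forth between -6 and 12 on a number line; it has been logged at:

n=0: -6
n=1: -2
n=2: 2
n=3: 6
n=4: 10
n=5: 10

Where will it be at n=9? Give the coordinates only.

-6

The value reflects between -6 and 12, moving 4 per step.
  step 6: 10 → 6
  step 7: 6 → 2
  step 8: 2 → -2
  step 9: -2 → -6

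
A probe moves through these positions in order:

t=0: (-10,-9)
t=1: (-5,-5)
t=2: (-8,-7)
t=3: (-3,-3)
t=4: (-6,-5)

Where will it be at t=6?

The moves between consecutive positions are (+5,+4), (-3,-2), (+5,+4), (-3,-2); they repeat the 2-cycle [(+5,+4), (-3,-2)].
step 5: apply (+5,+4) → (-1,-1)
step 6: apply (-3,-2) → (-4,-3)

(-4,-3)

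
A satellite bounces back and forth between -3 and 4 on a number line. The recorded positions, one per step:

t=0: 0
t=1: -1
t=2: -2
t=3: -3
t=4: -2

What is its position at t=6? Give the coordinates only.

The value reflects between -3 and 4, moving 1 per step.
  step 5: -2 → -1
  step 6: -1 → 0

0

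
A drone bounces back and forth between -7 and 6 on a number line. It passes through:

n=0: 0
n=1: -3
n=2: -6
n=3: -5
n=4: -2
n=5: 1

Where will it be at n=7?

5

The value reflects between -7 and 6, moving 3 per step.
  step 6: 1 → 4
  step 7: 4 → 5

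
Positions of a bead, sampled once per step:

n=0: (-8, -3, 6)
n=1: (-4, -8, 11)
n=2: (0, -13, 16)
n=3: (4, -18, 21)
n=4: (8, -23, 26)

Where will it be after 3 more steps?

The position changes by (+4, -5, +5) every step.
step 5: (8, -23, 26) + (+4, -5, +5) → (12, -28, 31)
step 6: (12, -28, 31) + (+4, -5, +5) → (16, -33, 36)
step 7: (16, -33, 36) + (+4, -5, +5) → (20, -38, 41)

(20, -38, 41)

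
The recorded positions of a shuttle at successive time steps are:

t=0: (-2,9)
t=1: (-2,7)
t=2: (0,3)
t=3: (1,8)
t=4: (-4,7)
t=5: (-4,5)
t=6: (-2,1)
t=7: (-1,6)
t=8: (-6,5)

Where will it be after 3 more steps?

(-3,4)

The moves between consecutive positions are (+0,-2), (+2,-4), (+1,+5), (-5,-1), (+0,-2), (+2,-4), (+1,+5), (-5,-1); they repeat the 4-cycle [(+0,-2), (+2,-4), (+1,+5), (-5,-1)].
step 9: apply (+0,-2) → (-6,3)
step 10: apply (+2,-4) → (-4,-1)
step 11: apply (+1,+5) → (-3,4)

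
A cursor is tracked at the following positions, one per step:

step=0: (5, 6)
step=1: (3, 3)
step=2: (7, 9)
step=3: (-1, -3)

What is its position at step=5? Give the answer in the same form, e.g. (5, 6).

(-17, -27)

The jumps are (-2, -3), (+4, +6), (-8, -12) — a geometric progression with ratio -2.
step 4: (-1, -3) + (+16, +24) → (15, 21)
step 5: (15, 21) + (-32, -48) → (-17, -27)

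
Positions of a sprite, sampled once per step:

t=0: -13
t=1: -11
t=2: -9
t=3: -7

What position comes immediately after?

-5

The position changes by +2 every step.
step 4: -7 + 2 → -5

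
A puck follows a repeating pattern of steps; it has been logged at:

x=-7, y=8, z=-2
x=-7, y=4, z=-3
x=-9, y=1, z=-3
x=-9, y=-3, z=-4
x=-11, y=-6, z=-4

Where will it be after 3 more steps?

Step-to-step displacements: (+0, -4, -1), (-2, -3, +0), (+0, -4, -1), (-2, -3, +0) — a repeating cycle of length 2.
step 5: apply (+0, -4, -1) → x=-11, y=-10, z=-5
step 6: apply (-2, -3, +0) → x=-13, y=-13, z=-5
step 7: apply (+0, -4, -1) → x=-13, y=-17, z=-6

x=-13, y=-17, z=-6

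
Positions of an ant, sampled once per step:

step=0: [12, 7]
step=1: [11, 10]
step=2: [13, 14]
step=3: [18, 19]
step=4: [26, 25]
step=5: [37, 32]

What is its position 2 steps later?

[68, 49]

Successive displacements: [-1, +3], [+2, +4], [+5, +5], [+8, +6], [+11, +7] — each changes by [+3, +1].
step 6: [37, 32] + [+14, +8] → [51, 40]
step 7: [51, 40] + [+17, +9] → [68, 49]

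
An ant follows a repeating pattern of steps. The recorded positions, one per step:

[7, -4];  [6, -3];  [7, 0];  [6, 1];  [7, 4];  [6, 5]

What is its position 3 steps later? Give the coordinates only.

[7, 12]

Step-to-step displacements: [-1, +1], [+1, +3], [-1, +1], [+1, +3], [-1, +1] — a repeating cycle of length 2.
step 6: apply [+1, +3] → [7, 8]
step 7: apply [-1, +1] → [6, 9]
step 8: apply [+1, +3] → [7, 12]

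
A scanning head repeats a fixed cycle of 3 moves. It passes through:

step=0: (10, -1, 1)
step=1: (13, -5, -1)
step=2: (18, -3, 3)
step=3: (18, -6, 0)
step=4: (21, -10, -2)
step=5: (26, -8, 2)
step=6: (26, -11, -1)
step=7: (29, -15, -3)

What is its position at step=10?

Step-to-step displacements: (+3, -4, -2), (+5, +2, +4), (+0, -3, -3), (+3, -4, -2), (+5, +2, +4), (+0, -3, -3), (+3, -4, -2) — a repeating cycle of length 3.
step 8: apply (+5, +2, +4) → (34, -13, 1)
step 9: apply (+0, -3, -3) → (34, -16, -2)
step 10: apply (+3, -4, -2) → (37, -20, -4)

(37, -20, -4)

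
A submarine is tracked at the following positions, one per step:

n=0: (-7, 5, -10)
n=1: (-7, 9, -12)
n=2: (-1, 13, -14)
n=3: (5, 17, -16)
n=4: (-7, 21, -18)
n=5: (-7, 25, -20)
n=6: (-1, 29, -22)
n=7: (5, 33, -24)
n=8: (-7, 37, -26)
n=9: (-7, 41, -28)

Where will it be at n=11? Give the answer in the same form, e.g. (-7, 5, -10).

First: cycles through -7, -7, -1, 5 every 4 steps. Step 11 lands at position 3 of the cycle → 5.
Second: linear, +4 per step → 49 at step 11.
Third: linear, -2 per step → -32 at step 11.

(5, 49, -32)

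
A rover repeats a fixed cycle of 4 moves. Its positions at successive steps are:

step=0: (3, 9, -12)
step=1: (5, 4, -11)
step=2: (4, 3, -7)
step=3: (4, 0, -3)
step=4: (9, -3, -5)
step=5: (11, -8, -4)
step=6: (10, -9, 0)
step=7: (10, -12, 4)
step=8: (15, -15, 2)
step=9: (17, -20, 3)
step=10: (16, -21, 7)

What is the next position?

(16, -24, 11)

Step-to-step displacements: (+2, -5, +1), (-1, -1, +4), (+0, -3, +4), (+5, -3, -2), (+2, -5, +1), (-1, -1, +4), (+0, -3, +4), (+5, -3, -2), (+2, -5, +1), (-1, -1, +4) — a repeating cycle of length 4.
step 11: apply (+0, -3, +4) → (16, -24, 11)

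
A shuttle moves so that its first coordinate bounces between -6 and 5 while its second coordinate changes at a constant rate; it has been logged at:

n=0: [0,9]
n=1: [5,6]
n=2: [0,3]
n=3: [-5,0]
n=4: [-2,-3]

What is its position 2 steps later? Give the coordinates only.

The first coordinate travels 5 per step and bounces off the walls at -6 and 5.
  step 5: -2 → 3
  step 6: 3 → 2
The second coordinate changes by -3 each step: at step 6 it is -9.

[2,-9]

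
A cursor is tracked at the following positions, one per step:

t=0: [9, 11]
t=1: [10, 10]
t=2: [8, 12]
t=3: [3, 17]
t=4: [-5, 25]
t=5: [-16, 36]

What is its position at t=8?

Successive displacements: [+1, -1], [-2, +2], [-5, +5], [-8, +8], [-11, +11] — each changes by [-3, +3].
step 6: [-16, 36] + [-14, +14] → [-30, 50]
step 7: [-30, 50] + [-17, +17] → [-47, 67]
step 8: [-47, 67] + [-20, +20] → [-67, 87]

[-67, 87]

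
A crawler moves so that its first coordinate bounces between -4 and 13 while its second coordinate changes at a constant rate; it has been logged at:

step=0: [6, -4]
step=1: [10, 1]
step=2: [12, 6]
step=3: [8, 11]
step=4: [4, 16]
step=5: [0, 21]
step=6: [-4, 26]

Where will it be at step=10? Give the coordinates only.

[12, 46]

The first coordinate reflects between -4 and 13, moving 4 per step.
  step 7: -4 → 0
  step 8: 0 → 4
  step 9: 4 → 8
  step 10: 8 → 12
The second coordinate changes by +5 each step: at step 10 it is 46.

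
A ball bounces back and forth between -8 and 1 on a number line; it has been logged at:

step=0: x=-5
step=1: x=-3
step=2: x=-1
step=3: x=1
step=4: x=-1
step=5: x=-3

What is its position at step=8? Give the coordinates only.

x=-7

The value travels 2 per step and bounces off the walls at -8 and 1.
  step 6: -3 → -5
  step 7: -5 → -7
  step 8: -7 → -7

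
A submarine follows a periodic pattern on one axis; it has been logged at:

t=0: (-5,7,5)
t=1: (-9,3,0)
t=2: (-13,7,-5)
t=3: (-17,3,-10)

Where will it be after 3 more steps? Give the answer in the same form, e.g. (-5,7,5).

First: linear, -4 per step → -29 at step 6.
Second: cycles through 7, 3 every 2 steps. Step 6 lands at position 0 of the cycle → 7.
Third: linear, -5 per step → -25 at step 6.

(-29,7,-25)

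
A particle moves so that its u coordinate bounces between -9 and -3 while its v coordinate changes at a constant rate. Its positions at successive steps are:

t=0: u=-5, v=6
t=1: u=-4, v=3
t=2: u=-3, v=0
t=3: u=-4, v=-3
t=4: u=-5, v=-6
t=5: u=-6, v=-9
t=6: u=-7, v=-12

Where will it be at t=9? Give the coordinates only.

The u coordinate travels 1 per step and bounces off the walls at -9 and -3.
  step 7: -7 → -8
  step 8: -8 → -9
  step 9: -9 → -8
The v coordinate changes by -3 each step: at step 9 it is -21.

u=-8, v=-21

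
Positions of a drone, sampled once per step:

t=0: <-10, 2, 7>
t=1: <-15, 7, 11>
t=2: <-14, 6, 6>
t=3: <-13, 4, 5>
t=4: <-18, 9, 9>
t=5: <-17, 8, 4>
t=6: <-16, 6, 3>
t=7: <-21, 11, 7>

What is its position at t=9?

Differencing gives <-5, +5, +4>, <+1, -1, -5>, <+1, -2, -1>, <-5, +5, +4>, <+1, -1, -5>, <+1, -2, -1>, <-5, +5, +4>. This is the pattern <-5, +5, +4>, <+1, -1, -5>, <+1, -2, -1> repeated.
step 8: apply <+1, -1, -5> → <-20, 10, 2>
step 9: apply <+1, -2, -1> → <-19, 8, 1>

<-19, 8, 1>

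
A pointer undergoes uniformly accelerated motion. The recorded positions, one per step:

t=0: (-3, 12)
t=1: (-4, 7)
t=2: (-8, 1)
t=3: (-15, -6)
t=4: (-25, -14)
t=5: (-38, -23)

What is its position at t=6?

First differences are (-1, -5), (-4, -6), (-7, -7), (-10, -8), (-13, -9); their common second difference is (-3, -1) (constant acceleration).
step 6: (-38, -23) + (-16, -10) → (-54, -33)

(-54, -33)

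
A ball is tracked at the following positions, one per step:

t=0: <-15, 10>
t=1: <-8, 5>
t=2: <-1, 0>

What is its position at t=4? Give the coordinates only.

The position changes by <+7, -5> every step.
step 3: <-1, 0> + <+7, -5> → <6, -5>
step 4: <6, -5> + <+7, -5> → <13, -10>

<13, -10>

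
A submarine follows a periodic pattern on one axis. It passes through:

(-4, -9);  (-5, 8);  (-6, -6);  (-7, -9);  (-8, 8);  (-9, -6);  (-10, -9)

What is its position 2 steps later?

(-12, -6)

First: linear, -1 per step → -12 at step 8.
Second: cycles through -9, 8, -6 every 3 steps. Step 8 lands at position 2 of the cycle → -6.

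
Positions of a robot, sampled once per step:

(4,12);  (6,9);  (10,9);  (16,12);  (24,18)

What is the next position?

First differences are (+2,-3), (+4,+0), (+6,+3), (+8,+6); their common second difference is (+2,+3) (constant acceleration).
step 5: (24,18) + (+10,+9) → (34,27)

(34,27)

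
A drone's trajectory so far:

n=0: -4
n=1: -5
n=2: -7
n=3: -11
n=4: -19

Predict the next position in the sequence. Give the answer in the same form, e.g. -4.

Consecutive displacements -1, -2, -4, -8 scale by a factor of 2 each step.
step 5: -19 − 16 → -35

-35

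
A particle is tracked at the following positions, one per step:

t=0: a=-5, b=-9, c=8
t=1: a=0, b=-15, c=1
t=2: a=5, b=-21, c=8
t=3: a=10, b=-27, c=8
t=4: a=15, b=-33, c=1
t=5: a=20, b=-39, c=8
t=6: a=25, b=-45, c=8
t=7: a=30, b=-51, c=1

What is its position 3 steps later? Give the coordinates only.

a=45, b=-69, c=1

The a coordinate changes by +5 each step, so at step 10 it is -5 + 10·(5) = 45.
The b coordinate changes by -6 each step, so at step 10 it is -9 + 10·(-6) = -69.
The c coordinate repeats the cycle [8, 1, 8] with period 3; step 10 mod 3 = 1, giving 1.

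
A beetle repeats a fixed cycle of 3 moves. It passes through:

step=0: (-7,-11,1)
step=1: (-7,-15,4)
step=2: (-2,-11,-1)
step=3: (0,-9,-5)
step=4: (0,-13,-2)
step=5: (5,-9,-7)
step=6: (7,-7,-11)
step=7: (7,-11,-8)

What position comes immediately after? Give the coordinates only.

(12,-7,-13)

Step-to-step displacements: (+0,-4,+3), (+5,+4,-5), (+2,+2,-4), (+0,-4,+3), (+5,+4,-5), (+2,+2,-4), (+0,-4,+3) — a repeating cycle of length 3.
step 8: apply (+5,+4,-5) → (12,-7,-13)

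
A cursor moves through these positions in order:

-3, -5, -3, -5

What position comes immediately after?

-3

The jumps are -2, +2, -2 — a geometric progression with ratio -1.
step 4: -5 + 2 → -3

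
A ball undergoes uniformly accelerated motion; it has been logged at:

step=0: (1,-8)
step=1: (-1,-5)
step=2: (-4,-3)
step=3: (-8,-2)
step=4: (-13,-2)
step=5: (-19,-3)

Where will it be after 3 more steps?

Taking differences between consecutive positions: (-2,+3), (-3,+2), (-4,+1), (-5,+0), (-6,-1). These grow by (-1,-1) each step.
step 6: (-19,-3) + (-7,-2) → (-26,-5)
step 7: (-26,-5) + (-8,-3) → (-34,-8)
step 8: (-34,-8) + (-9,-4) → (-43,-12)

(-43,-12)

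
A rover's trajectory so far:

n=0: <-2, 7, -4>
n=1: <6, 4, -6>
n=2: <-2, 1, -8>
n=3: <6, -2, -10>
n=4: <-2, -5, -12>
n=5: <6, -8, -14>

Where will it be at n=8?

First: cycles through -2, 6 every 2 steps. Step 8 lands at position 0 of the cycle → -2.
Second: linear, -3 per step → -17 at step 8.
Third: linear, -2 per step → -20 at step 8.

<-2, -17, -20>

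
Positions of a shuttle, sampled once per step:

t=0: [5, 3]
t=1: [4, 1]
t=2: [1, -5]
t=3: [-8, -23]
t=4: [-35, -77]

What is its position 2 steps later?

[-359, -725]

Consecutive displacements [-1, -2], [-3, -6], [-9, -18], [-27, -54] scale by a factor of 3 each step.
step 5: [-35, -77] + [-81, -162] → [-116, -239]
step 6: [-116, -239] + [-243, -486] → [-359, -725]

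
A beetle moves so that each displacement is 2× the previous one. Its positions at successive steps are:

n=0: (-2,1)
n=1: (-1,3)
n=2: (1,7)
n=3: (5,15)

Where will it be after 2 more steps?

Consecutive displacements (+1,+2), (+2,+4), (+4,+8) scale by a factor of 2 each step.
step 4: (5,15) + (+8,+16) → (13,31)
step 5: (13,31) + (+16,+32) → (29,63)

(29,63)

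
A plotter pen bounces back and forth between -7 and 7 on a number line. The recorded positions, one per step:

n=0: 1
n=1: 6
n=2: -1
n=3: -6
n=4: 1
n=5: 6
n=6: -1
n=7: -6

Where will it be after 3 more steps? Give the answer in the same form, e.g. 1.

-1

The value reflects between -7 and 7, moving 7 per step.
  step 8: -6 → 1
  step 9: 1 → 6
  step 10: 6 → -1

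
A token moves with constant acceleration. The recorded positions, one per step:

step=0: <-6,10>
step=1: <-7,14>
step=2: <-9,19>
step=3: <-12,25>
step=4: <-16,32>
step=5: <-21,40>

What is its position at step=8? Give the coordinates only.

Successive displacements: <-1,+4>, <-2,+5>, <-3,+6>, <-4,+7>, <-5,+8> — each changes by <-1,+1>.
step 6: <-21,40> + <-6,+9> → <-27,49>
step 7: <-27,49> + <-7,+10> → <-34,59>
step 8: <-34,59> + <-8,+11> → <-42,70>

<-42,70>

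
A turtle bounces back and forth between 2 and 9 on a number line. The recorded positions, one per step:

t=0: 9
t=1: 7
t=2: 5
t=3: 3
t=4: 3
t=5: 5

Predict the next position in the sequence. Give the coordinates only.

7

The value reflects between 2 and 9, moving 2 per step.
  step 6: 5 → 7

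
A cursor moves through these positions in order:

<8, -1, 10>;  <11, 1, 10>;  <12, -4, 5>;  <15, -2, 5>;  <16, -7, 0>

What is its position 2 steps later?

Step-to-step displacements: <+3, +2, +0>, <+1, -5, -5>, <+3, +2, +0>, <+1, -5, -5> — a repeating cycle of length 2.
step 5: apply <+3, +2, +0> → <19, -5, 0>
step 6: apply <+1, -5, -5> → <20, -10, -5>

<20, -10, -5>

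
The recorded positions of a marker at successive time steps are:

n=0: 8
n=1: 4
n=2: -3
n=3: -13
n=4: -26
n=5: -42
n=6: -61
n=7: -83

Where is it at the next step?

Successive displacements: -4, -7, -10, -13, -16, -19, -22 — each changes by -3.
step 8: -83 − 25 → -108

-108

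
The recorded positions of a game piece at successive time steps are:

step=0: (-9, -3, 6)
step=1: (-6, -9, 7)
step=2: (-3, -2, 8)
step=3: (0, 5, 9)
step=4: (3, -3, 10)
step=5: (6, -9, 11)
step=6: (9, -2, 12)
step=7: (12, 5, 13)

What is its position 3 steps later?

(21, -2, 16)

First: linear, +3 per step → 21 at step 10.
Second: cycles through -3, -9, -2, 5 every 4 steps. Step 10 lands at position 2 of the cycle → -2.
Third: linear, +1 per step → 16 at step 10.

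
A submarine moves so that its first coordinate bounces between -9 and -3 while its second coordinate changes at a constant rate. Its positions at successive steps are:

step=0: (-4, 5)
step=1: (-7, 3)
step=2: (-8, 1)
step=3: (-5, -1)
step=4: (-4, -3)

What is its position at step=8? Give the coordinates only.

The first coordinate reflects between -9 and -3, moving 3 per step.
  step 5: -4 → -7
  step 6: -7 → -8
  step 7: -8 → -5
  step 8: -5 → -4
The second coordinate changes by -2 each step: at step 8 it is -11.

(-4, -11)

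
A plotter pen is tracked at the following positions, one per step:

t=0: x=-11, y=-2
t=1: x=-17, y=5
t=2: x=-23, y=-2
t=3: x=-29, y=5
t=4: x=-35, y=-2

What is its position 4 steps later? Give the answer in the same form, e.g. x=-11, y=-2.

The x coordinate changes by -6 each step, so at step 8 it is -11 + 8·(-6) = -59.
The y coordinate repeats the cycle [-2, 5] with period 2; step 8 mod 2 = 0, giving -2.

x=-59, y=-2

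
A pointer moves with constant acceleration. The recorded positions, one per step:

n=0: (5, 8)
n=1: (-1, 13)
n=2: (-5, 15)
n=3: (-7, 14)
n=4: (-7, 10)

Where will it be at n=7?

Successive displacements: (-6, +5), (-4, +2), (-2, -1), (+0, -4) — each changes by (+2, -3).
step 5: (-7, 10) + (+2, -7) → (-5, 3)
step 6: (-5, 3) + (+4, -10) → (-1, -7)
step 7: (-1, -7) + (+6, -13) → (5, -20)

(5, -20)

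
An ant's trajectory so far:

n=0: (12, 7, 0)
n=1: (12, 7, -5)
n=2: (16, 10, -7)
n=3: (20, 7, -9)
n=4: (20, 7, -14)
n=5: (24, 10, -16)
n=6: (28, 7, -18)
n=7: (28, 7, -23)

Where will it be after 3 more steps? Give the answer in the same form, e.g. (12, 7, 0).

Step-to-step displacements: (+0, +0, -5), (+4, +3, -2), (+4, -3, -2), (+0, +0, -5), (+4, +3, -2), (+4, -3, -2), (+0, +0, -5) — a repeating cycle of length 3.
step 8: apply (+4, +3, -2) → (32, 10, -25)
step 9: apply (+4, -3, -2) → (36, 7, -27)
step 10: apply (+0, +0, -5) → (36, 7, -32)

(36, 7, -32)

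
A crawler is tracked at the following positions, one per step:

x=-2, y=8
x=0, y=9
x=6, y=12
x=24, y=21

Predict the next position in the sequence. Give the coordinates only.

x=78, y=48

Consecutive displacements (+2, +1), (+6, +3), (+18, +9) scale by a factor of 3 each step.
step 4: x=24, y=21 + (+54, +27) → x=78, y=48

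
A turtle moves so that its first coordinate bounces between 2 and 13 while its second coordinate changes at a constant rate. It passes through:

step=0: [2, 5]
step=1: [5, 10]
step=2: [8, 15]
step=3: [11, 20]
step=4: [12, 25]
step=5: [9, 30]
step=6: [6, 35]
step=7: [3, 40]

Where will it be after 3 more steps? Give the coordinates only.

[10, 55]

The first coordinate travels 3 per step and bounces off the walls at 2 and 13.
  step 8: 3 → 4
  step 9: 4 → 7
  step 10: 7 → 10
The second coordinate changes by +5 each step: at step 10 it is 55.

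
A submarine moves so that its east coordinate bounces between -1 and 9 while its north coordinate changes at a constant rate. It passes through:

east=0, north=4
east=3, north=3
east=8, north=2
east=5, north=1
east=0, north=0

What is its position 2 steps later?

The east coordinate reflects between -1 and 9, moving 5 per step.
  step 5: 0 → 3
  step 6: 3 → 8
The north coordinate changes by -1 each step: at step 6 it is -2.

east=8, north=-2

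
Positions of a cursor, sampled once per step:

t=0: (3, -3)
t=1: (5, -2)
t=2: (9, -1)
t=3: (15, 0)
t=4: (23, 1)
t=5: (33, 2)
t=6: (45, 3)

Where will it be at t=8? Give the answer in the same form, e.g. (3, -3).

Successive displacements: (+2, +1), (+4, +1), (+6, +1), (+8, +1), (+10, +1), (+12, +1) — each changes by (+2, +0).
step 7: (45, 3) + (+14, +1) → (59, 4)
step 8: (59, 4) + (+16, +1) → (75, 5)

(75, 5)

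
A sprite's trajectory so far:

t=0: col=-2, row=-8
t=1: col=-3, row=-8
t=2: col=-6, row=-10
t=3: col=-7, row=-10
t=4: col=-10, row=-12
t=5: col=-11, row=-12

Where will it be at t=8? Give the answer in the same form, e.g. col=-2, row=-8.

col=-18, row=-16

Differencing gives (-1, +0), (-3, -2), (-1, +0), (-3, -2), (-1, +0). This is the pattern (-1, +0), (-3, -2) repeated.
step 6: apply (-3, -2) → col=-14, row=-14
step 7: apply (-1, +0) → col=-15, row=-14
step 8: apply (-3, -2) → col=-18, row=-16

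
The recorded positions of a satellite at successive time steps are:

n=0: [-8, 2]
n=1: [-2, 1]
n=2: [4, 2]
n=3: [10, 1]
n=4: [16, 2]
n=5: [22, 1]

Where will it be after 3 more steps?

First: linear, +6 per step → 40 at step 8.
Second: cycles through 2, 1 every 2 steps. Step 8 lands at position 0 of the cycle → 2.

[40, 2]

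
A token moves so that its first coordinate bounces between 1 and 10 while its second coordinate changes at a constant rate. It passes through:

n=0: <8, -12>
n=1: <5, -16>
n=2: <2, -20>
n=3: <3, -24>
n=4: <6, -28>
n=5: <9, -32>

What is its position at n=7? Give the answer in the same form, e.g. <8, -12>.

<5, -40>

The first coordinate reflects between 1 and 10, moving 3 per step.
  step 6: 9 → 8
  step 7: 8 → 5
The second coordinate changes by -4 each step: at step 7 it is -40.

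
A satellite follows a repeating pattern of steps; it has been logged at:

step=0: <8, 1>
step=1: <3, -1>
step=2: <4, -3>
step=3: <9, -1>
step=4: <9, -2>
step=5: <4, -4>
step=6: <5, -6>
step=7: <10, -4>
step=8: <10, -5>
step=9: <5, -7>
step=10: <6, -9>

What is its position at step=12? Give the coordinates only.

<11, -8>

Step-to-step displacements: <-5, -2>, <+1, -2>, <+5, +2>, <+0, -1>, <-5, -2>, <+1, -2>, <+5, +2>, <+0, -1>, <-5, -2>, <+1, -2> — a repeating cycle of length 4.
step 11: apply <+5, +2> → <11, -7>
step 12: apply <+0, -1> → <11, -8>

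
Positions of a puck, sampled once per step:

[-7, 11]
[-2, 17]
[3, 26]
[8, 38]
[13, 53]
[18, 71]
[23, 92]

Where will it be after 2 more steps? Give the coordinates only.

[33, 143]

Successive displacements: [+5, +6], [+5, +9], [+5, +12], [+5, +15], [+5, +18], [+5, +21] — each changes by [+0, +3].
step 7: [23, 92] + [+5, +24] → [28, 116]
step 8: [28, 116] + [+5, +27] → [33, 143]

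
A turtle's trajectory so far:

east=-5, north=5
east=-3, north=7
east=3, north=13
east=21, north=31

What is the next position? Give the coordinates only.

east=75, north=85

The jumps are (+2,+2), (+6,+6), (+18,+18) — a geometric progression with ratio 3.
step 4: east=21, north=31 + (+54,+54) → east=75, north=85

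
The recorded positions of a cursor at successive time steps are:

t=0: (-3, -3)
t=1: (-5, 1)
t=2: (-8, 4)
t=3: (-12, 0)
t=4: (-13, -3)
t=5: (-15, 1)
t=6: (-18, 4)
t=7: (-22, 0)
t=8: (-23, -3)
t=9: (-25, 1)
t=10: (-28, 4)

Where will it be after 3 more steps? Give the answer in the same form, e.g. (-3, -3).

(-35, 1)

The moves between consecutive positions are (-2, +4), (-3, +3), (-4, -4), (-1, -3), (-2, +4), (-3, +3), (-4, -4), (-1, -3), (-2, +4), (-3, +3); they repeat the 4-cycle [(-2, +4), (-3, +3), (-4, -4), (-1, -3)].
step 11: apply (-4, -4) → (-32, 0)
step 12: apply (-1, -3) → (-33, -3)
step 13: apply (-2, +4) → (-35, 1)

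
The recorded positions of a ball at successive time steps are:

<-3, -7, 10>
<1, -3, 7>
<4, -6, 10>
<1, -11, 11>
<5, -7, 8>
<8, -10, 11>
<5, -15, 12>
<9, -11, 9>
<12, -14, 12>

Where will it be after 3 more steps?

Differencing gives <+4, +4, -3>, <+3, -3, +3>, <-3, -5, +1>, <+4, +4, -3>, <+3, -3, +3>, <-3, -5, +1>, <+4, +4, -3>, <+3, -3, +3>. This is the pattern <+4, +4, -3>, <+3, -3, +3>, <-3, -5, +1> repeated.
step 9: apply <-3, -5, +1> → <9, -19, 13>
step 10: apply <+4, +4, -3> → <13, -15, 10>
step 11: apply <+3, -3, +3> → <16, -18, 13>

<16, -18, 13>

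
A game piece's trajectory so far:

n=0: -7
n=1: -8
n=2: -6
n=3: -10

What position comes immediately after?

-2

Step-to-step displacements: -1, +2, -4; each is -2× the previous.
step 4: -10 + 8 → -2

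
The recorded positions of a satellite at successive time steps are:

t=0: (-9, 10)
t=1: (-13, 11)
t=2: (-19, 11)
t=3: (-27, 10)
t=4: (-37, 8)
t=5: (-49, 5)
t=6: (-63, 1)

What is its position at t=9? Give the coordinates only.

Taking differences between consecutive positions: (-4, +1), (-6, +0), (-8, -1), (-10, -2), (-12, -3), (-14, -4). These grow by (-2, -1) each step.
step 7: (-63, 1) + (-16, -5) → (-79, -4)
step 8: (-79, -4) + (-18, -6) → (-97, -10)
step 9: (-97, -10) + (-20, -7) → (-117, -17)

(-117, -17)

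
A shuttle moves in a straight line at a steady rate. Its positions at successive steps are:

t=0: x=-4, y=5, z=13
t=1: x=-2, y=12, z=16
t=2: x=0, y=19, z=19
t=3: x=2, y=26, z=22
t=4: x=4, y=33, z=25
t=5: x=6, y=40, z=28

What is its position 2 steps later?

Constant displacement of (+2, +7, +3) per step.
step 6: x=6, y=40, z=28 + (+2, +7, +3) → x=8, y=47, z=31
step 7: x=8, y=47, z=31 + (+2, +7, +3) → x=10, y=54, z=34

x=10, y=54, z=34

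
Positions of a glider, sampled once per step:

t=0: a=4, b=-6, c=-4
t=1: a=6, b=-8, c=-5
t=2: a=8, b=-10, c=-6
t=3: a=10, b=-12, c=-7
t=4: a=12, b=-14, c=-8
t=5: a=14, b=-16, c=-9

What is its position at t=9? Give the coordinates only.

Each step adds (+2, -2, -1) to the position.
step 6: a=14, b=-16, c=-9 + (+2, -2, -1) → a=16, b=-18, c=-10
step 7: a=16, b=-18, c=-10 + (+2, -2, -1) → a=18, b=-20, c=-11
step 8: a=18, b=-20, c=-11 + (+2, -2, -1) → a=20, b=-22, c=-12
step 9: a=20, b=-22, c=-12 + (+2, -2, -1) → a=22, b=-24, c=-13

a=22, b=-24, c=-13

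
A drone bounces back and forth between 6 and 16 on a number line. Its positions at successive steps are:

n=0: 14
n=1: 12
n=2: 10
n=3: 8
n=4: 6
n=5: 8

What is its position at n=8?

14

The value reflects between 6 and 16, moving 2 per step.
  step 6: 8 → 10
  step 7: 10 → 12
  step 8: 12 → 14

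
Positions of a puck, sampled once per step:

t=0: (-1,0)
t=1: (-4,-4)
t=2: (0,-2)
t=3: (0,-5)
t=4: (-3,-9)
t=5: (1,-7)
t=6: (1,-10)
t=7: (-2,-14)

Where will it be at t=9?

The moves between consecutive positions are (-3,-4), (+4,+2), (+0,-3), (-3,-4), (+4,+2), (+0,-3), (-3,-4); they repeat the 3-cycle [(-3,-4), (+4,+2), (+0,-3)].
step 8: apply (+4,+2) → (2,-12)
step 9: apply (+0,-3) → (2,-15)

(2,-15)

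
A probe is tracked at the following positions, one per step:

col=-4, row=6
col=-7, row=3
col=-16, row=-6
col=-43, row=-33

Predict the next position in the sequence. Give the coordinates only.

col=-124, row=-114

The jumps are (-3, -3), (-9, -9), (-27, -27) — a geometric progression with ratio 3.
step 4: col=-43, row=-33 + (-81, -81) → col=-124, row=-114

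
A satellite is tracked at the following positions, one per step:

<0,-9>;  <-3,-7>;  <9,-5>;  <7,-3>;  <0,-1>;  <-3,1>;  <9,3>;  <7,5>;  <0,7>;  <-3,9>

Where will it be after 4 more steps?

The first coordinate repeats the cycle [0, -3, 9, 7] with period 4; step 13 mod 4 = 1, giving -3.
The second coordinate changes by +2 each step, so at step 13 it is -9 + 13·(2) = 17.

<-3,17>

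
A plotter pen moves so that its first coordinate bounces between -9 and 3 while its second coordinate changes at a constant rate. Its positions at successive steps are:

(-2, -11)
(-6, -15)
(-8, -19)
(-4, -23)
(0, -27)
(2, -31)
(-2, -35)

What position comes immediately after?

(-6, -39)

The first coordinate travels 4 per step and bounces off the walls at -9 and 3.
  step 7: -2 → -6
The second coordinate changes by -4 each step: at step 7 it is -39.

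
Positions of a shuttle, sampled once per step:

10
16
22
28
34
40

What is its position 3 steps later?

Constant displacement of +6 per step.
step 6: 40 + 6 → 46
step 7: 46 + 6 → 52
step 8: 52 + 6 → 58

58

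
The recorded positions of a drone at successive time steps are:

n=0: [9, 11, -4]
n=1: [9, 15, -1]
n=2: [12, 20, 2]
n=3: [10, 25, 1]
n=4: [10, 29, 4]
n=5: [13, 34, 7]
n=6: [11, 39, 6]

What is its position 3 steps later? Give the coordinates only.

The moves between consecutive positions are [+0, +4, +3], [+3, +5, +3], [-2, +5, -1], [+0, +4, +3], [+3, +5, +3], [-2, +5, -1]; they repeat the 3-cycle [[+0, +4, +3], [+3, +5, +3], [-2, +5, -1]].
step 7: apply [+0, +4, +3] → [11, 43, 9]
step 8: apply [+3, +5, +3] → [14, 48, 12]
step 9: apply [-2, +5, -1] → [12, 53, 11]

[12, 53, 11]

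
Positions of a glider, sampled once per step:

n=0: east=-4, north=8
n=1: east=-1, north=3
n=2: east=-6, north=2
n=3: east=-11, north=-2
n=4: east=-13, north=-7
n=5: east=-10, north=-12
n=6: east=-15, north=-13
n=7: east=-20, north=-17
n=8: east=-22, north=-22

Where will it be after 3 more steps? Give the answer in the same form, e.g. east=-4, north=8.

The moves between consecutive positions are (+3, -5), (-5, -1), (-5, -4), (-2, -5), (+3, -5), (-5, -1), (-5, -4), (-2, -5); they repeat the 4-cycle [(+3, -5), (-5, -1), (-5, -4), (-2, -5)].
step 9: apply (+3, -5) → east=-19, north=-27
step 10: apply (-5, -1) → east=-24, north=-28
step 11: apply (-5, -4) → east=-29, north=-32

east=-29, north=-32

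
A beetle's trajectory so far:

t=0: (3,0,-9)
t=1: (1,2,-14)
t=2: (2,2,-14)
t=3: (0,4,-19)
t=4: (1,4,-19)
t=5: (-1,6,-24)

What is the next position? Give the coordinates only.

The moves between consecutive positions are (-2,+2,-5), (+1,+0,+0), (-2,+2,-5), (+1,+0,+0), (-2,+2,-5); they repeat the 2-cycle [(-2,+2,-5), (+1,+0,+0)].
step 6: apply (+1,+0,+0) → (0,6,-24)

(0,6,-24)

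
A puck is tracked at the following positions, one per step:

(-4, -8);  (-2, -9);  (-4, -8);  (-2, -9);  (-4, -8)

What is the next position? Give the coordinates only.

Step-to-step displacements: (+2, -1), (-2, +1), (+2, -1), (-2, +1); each is -1× the previous.
step 5: (-4, -8) + (+2, -1) → (-2, -9)

(-2, -9)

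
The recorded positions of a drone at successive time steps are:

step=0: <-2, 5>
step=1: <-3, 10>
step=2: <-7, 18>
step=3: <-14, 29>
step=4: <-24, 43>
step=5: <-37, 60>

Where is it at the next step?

Successive displacements: <-1, +5>, <-4, +8>, <-7, +11>, <-10, +14>, <-13, +17> — each changes by <-3, +3>.
step 6: <-37, 60> + <-16, +20> → <-53, 80>

<-53, 80>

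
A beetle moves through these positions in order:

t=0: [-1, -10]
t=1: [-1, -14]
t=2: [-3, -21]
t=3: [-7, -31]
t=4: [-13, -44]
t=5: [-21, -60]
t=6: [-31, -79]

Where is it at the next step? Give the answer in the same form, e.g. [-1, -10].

[-43, -101]

Taking differences between consecutive positions: [+0, -4], [-2, -7], [-4, -10], [-6, -13], [-8, -16], [-10, -19]. These grow by [-2, -3] each step.
step 7: [-31, -79] + [-12, -22] → [-43, -101]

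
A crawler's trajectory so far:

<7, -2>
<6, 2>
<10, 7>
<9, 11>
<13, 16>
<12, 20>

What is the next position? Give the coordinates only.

<16, 25>

The moves between consecutive positions are <-1, +4>, <+4, +5>, <-1, +4>, <+4, +5>, <-1, +4>; they repeat the 2-cycle [<-1, +4>, <+4, +5>].
step 6: apply <+4, +5> → <16, 25>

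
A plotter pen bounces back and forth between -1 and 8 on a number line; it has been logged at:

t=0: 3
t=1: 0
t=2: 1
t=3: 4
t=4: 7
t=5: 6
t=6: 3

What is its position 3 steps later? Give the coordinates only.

4

The value reflects between -1 and 8, moving 3 per step.
  step 7: 3 → 0
  step 8: 0 → 1
  step 9: 1 → 4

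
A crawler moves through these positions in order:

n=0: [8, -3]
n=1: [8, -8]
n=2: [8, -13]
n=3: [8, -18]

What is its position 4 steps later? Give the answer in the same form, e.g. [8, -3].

The position changes by [+0, -5] every step.
step 4: [8, -18] + [+0, -5] → [8, -23]
step 5: [8, -23] + [+0, -5] → [8, -28]
step 6: [8, -28] + [+0, -5] → [8, -33]
step 7: [8, -33] + [+0, -5] → [8, -38]

[8, -38]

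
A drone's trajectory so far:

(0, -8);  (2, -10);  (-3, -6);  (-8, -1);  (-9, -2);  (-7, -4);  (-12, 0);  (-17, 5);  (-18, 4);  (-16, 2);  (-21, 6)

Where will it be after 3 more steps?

Step-to-step displacements: (+2, -2), (-5, +4), (-5, +5), (-1, -1), (+2, -2), (-5, +4), (-5, +5), (-1, -1), (+2, -2), (-5, +4) — a repeating cycle of length 4.
step 11: apply (-5, +5) → (-26, 11)
step 12: apply (-1, -1) → (-27, 10)
step 13: apply (+2, -2) → (-25, 8)

(-25, 8)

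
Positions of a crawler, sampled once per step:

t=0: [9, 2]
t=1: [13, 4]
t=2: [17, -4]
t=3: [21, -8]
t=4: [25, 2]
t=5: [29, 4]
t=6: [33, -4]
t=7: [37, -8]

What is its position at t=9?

The first coordinate changes by +4 each step, so at step 9 it is 9 + 9·(4) = 45.
The second coordinate repeats the cycle [2, 4, -4, -8] with period 4; step 9 mod 4 = 1, giving 4.

[45, 4]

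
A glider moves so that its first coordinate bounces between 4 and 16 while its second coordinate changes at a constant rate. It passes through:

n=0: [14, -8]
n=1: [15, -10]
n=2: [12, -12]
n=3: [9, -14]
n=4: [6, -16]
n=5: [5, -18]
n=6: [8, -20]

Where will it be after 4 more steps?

The first coordinate travels 3 per step and bounces off the walls at 4 and 16.
  step 7: 8 → 11
  step 8: 11 → 14
  step 9: 14 → 15
  step 10: 15 → 12
The second coordinate changes by -2 each step: at step 10 it is -28.

[12, -28]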